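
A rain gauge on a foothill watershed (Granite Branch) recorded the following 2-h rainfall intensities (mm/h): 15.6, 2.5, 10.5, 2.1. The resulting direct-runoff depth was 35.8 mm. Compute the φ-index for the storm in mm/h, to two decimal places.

Only the 2 blocks with intensity above φ contribute runoff: 15.6, 10.5 mm/h.
Σ(I−φ)·Δt = d  ⇒  (15.6+10.5 − 2φ)·2 = 35.8
φ = (26.10 − 35.8/2) / 2 = 4.10 mm/h.

φ ≈ 4.10 mm/h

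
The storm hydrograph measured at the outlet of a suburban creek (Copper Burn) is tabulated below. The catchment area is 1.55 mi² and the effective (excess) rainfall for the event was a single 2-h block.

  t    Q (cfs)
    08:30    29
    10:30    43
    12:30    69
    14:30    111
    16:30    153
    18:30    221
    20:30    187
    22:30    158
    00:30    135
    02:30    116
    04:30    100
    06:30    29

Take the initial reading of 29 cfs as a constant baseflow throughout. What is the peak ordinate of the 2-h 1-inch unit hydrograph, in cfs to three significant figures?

U_p ≈ 95.7 cfs

Direct runoff: 0.0, 14.0, 40.0, 82.0, 124.0, 192.0, 158.0, 129.0, 106.0, 87.0, 71.0, 0.0 cfs; ΣQ_DR = 1003 cfs, peak = 192.0 cfs.
Runoff depth d = ΣQ_DR·Δt / A = 1003 × 7200 / (1.55 mi²) = 2.005 in.
The 1-inch UH is the DRH scaled by (1 in)/d, so U_p = 192.0 × 1/2.005 = 95.7 cfs.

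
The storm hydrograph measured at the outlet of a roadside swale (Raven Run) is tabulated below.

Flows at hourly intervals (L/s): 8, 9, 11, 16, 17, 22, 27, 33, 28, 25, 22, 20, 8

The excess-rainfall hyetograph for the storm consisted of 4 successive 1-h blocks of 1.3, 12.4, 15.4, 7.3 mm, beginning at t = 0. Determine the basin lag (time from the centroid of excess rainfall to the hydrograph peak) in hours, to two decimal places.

Centroid of excess rainfall: t_c = Σ P_i·t̄_i / ΣP_i = 2.2885 h (block centres at 0.5, 1.5, 2.5, 3.5 h).
Hydrograph peak occurs at t = 7 h, so basin lag t_L = 7 − 2.2885 = 4.71 h.

t_L ≈ 4.71 h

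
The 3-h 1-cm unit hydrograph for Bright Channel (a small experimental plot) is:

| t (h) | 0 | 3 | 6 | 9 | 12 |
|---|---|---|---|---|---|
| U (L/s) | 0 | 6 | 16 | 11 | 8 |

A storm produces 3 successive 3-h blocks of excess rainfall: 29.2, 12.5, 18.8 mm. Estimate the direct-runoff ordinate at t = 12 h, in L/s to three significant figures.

By discrete convolution, Q_j = Σ (P_i / 10 mm) · U_{j−i}.
At t = 12 h (j=4): Q = (29.2/10)·8 + (12.5/10)·11 + (18.8/10)·16 = 67.2 L/s.

Q ≈ 67.2 L/s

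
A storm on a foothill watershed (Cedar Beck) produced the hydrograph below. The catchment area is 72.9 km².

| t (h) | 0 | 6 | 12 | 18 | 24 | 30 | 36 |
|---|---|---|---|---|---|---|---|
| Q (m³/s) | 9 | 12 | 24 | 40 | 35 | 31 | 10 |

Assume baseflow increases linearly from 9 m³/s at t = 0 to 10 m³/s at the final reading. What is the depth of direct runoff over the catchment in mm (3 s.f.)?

d ≈ 28.0 mm

Direct runoff: 0.00, 2.83, 14.67, 30.50, 25.33, 21.17, 0.00 m³/s; ΣQ_DR = 94.50 m³/s.
V = ΣQ_DR · Δt = 94.50 × 21600 s = 2.041 × 10^6 m³.
Over A = 72.9 km², depth = V / A = 28.0 mm.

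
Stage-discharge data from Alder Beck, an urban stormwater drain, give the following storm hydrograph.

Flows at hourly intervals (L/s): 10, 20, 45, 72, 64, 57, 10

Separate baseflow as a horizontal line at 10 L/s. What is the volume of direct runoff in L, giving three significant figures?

V ≈ 7.49 × 10^5 L

Direct-runoff ordinates (Q − Q_b): 0.0, 10.0, 35.0, 62.0, 54.0, 47.0, 0.0 L/s.
ΣQ_DR = 208.0 L/s.
With Δt = 1 h = 3600 s, V = ΣQ_DR · Δt = 208.0 × 3600 = 7.49 × 10^5 L.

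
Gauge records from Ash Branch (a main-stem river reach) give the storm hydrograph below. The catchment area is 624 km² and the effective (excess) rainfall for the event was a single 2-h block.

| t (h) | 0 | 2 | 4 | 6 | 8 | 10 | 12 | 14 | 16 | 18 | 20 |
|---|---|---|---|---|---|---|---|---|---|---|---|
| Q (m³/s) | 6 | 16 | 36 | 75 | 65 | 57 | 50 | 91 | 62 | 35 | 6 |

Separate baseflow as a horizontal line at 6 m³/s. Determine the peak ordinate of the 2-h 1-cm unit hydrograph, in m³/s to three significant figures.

U_p ≈ 170 m³/s

Direct runoff: 0.0, 10.0, 30.0, 69.0, 59.0, 51.0, 44.0, 85.0, 56.0, 29.0, 0.0 m³/s; ΣQ_DR = 433.0 m³/s, peak = 85.0 m³/s.
Runoff depth d = ΣQ_DR·Δt / A = 433.0 × 7200 / (624 km²) = 4.996 mm.
The 1-cm UH is the DRH scaled by (10 mm)/d, so U_p = 85.0 × 10/4.996 = 170 m³/s.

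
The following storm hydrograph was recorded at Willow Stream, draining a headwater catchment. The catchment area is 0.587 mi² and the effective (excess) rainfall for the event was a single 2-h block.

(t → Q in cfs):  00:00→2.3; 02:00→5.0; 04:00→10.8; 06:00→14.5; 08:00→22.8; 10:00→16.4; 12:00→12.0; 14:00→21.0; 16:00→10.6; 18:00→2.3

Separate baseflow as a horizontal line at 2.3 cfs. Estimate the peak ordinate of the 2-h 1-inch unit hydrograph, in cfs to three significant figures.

U_p ≈ 41.0 cfs

Direct runoff: 0.0, 2.7, 8.5, 12.2, 20.5, 14.1, 9.7, 18.7, 8.3, 0.0 cfs; ΣQ_DR = 94.70 cfs, peak = 20.5 cfs.
Runoff depth d = ΣQ_DR·Δt / A = 94.70 × 7200 / (0.587 mi²) = 0.5000 in.
The 1-inch UH is the DRH scaled by (1 in)/d, so U_p = 20.5 × 1/0.5000 = 41.0 cfs.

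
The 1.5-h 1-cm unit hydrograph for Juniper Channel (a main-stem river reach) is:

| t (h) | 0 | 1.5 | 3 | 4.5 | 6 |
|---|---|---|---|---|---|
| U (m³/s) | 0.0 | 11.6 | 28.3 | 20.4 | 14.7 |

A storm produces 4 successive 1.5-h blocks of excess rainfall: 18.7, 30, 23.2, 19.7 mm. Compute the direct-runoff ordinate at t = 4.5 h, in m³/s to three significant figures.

Q ≈ 150 m³/s

By discrete convolution, Q_j = Σ (P_i / 10 mm) · U_{j−i}.
At t = 4.5 h (j=3): Q = (18.7/10)·20.4 + (30/10)·28.3 + (23.2/10)·11.6 + (19.7/10)·0.0 = 150 m³/s.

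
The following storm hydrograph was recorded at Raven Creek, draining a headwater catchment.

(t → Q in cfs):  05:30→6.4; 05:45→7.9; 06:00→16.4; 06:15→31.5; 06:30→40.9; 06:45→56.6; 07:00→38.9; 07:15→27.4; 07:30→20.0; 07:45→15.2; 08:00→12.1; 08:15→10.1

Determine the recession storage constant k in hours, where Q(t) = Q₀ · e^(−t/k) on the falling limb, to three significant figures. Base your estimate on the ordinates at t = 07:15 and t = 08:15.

On the falling limb, Q drops from 27.4 to 10.1 cfs between t = 07:15 and t = 08:15 (Δt = 1 h).
k = −Δt / ln(Q₂/Q₁) = −1 / ln(10.1/27.4) = 1.00 h.

k ≈ 1.00 h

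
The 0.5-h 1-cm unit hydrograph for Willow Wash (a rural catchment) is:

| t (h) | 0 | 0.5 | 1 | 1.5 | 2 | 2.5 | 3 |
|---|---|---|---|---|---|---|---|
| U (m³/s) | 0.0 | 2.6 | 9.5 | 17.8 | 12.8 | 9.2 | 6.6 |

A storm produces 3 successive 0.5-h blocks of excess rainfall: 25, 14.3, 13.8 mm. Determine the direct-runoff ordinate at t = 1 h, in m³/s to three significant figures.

Q ≈ 27.5 m³/s

By discrete convolution, Q_j = Σ (P_i / 10 mm) · U_{j−i}.
At t = 1 h (j=2): Q = (25/10)·9.5 + (14.3/10)·2.6 + (13.8/10)·0.0 = 27.5 m³/s.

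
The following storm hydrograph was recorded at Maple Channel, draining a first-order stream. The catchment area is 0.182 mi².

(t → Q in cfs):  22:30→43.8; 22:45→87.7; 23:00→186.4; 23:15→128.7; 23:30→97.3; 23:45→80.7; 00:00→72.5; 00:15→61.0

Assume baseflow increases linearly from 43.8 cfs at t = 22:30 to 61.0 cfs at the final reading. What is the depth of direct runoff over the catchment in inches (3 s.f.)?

d ≈ 0.721 in

Direct runoff: 0.00, 41.44, 137.69, 77.53, 43.67, 24.61, 13.96, 0.00 cfs; ΣQ_DR = 338.9 cfs.
V = ΣQ_DR · Δt = 338.9 × 900 s = 3.050 × 10^5 ft³.
Over A = 0.182 mi², depth = V / A = 0.721 in.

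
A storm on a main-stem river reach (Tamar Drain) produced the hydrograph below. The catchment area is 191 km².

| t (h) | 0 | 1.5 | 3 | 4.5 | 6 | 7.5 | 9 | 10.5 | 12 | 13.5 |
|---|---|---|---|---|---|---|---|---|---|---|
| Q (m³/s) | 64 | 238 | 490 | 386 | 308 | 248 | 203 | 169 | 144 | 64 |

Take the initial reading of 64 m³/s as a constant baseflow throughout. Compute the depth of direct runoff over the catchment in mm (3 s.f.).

d ≈ 47.3 mm

Direct runoff: 0.0, 174.0, 426.0, 322.0, 244.0, 184.0, 139.0, 105.0, 80.0, 0.0 m³/s; ΣQ_DR = 1674 m³/s.
V = ΣQ_DR · Δt = 1674 × 5400 s = 9.040 × 10^6 m³.
Over A = 191 km², depth = V / A = 47.3 mm.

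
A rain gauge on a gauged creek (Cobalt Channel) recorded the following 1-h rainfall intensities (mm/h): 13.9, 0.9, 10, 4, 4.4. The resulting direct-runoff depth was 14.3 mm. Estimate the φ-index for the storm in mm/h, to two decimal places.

Only the 2 blocks with intensity above φ contribute runoff: 13.9, 10 mm/h.
Σ(I−φ)·Δt = d  ⇒  (13.9+10 − 2φ)·1 = 14.3
φ = (23.90 − 14.3/1) / 2 = 4.80 mm/h.

φ ≈ 4.80 mm/h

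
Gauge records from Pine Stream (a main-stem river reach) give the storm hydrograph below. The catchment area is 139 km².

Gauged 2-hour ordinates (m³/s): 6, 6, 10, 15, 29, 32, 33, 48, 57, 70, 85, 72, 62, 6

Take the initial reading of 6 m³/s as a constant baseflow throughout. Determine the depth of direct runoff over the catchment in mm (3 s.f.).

d ≈ 23.2 mm

Direct runoff: 0.0, 0.0, 4.0, 9.0, 23.0, 26.0, 27.0, 42.0, 51.0, 64.0, 79.0, 66.0, 56.0, 0.0 m³/s; ΣQ_DR = 447.0 m³/s.
V = ΣQ_DR · Δt = 447.0 × 7200 s = 3.218 × 10^6 m³.
Over A = 139 km², depth = V / A = 23.2 mm.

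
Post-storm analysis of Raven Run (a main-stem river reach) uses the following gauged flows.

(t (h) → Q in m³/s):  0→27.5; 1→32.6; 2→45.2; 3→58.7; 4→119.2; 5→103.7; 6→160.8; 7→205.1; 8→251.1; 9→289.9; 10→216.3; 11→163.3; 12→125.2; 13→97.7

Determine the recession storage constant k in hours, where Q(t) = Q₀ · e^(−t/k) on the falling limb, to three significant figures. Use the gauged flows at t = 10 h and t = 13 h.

On the falling limb, Q drops from 216.3 to 97.7 m³/s between t = 10 h and t = 13 h (Δt = 3 h).
k = −Δt / ln(Q₂/Q₁) = −3 / ln(97.7/216.3) = 3.77 h.

k ≈ 3.77 h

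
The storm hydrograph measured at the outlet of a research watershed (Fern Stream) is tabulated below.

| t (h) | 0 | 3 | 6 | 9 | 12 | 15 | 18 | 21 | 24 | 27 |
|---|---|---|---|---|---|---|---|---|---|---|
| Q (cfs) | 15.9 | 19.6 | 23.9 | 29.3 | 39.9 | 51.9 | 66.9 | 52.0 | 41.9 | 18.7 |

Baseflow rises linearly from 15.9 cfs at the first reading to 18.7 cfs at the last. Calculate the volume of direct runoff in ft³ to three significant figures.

V ≈ 2.02 × 10^6 ft³

Direct-runoff ordinates (Q − Q_b): 0.00, 3.39, 7.38, 12.47, 22.76, 34.44, 49.13, 33.92, 23.51, 0.00 cfs.
ΣQ_DR = 187.0 cfs.
With Δt = 3 h = 10800 s, V = ΣQ_DR · Δt = 187.0 × 10800 = 2.02 × 10^6 ft³.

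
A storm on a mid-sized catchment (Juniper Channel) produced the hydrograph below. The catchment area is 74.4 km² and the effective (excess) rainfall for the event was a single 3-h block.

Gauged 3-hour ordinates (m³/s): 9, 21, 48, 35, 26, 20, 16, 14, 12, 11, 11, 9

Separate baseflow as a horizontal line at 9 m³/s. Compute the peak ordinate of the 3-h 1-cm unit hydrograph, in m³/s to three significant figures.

U_p ≈ 21.7 m³/s

Direct runoff: 0.0, 12.0, 39.0, 26.0, 17.0, 11.0, 7.0, 5.0, 3.0, 2.0, 2.0, 0.0 m³/s; ΣQ_DR = 124.0 m³/s, peak = 39.0 m³/s.
Runoff depth d = ΣQ_DR·Δt / A = 124.0 × 10800 / (74.4 km²) = 18.00 mm.
The 1-cm UH is the DRH scaled by (10 mm)/d, so U_p = 39.0 × 10/18.00 = 21.7 m³/s.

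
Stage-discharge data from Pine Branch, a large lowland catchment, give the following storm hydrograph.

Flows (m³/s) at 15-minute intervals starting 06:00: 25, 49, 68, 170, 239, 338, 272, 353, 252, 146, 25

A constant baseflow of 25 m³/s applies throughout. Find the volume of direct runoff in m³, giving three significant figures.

V ≈ 1.50 × 10^6 m³

Direct-runoff ordinates (Q − Q_b): 0.0, 24.0, 43.0, 145.0, 214.0, 313.0, 247.0, 328.0, 227.0, 121.0, 0.0 m³/s.
ΣQ_DR = 1662 m³/s.
With Δt = 0.25 h = 900 s, V = ΣQ_DR · Δt = 1662 × 900 = 1.50 × 10^6 m³.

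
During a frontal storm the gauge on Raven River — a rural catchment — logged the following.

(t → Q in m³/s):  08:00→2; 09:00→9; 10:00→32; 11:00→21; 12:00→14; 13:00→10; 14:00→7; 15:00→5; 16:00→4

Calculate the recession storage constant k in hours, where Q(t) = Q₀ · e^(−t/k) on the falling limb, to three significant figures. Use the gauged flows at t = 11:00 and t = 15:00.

k ≈ 2.79 h

On the falling limb, Q drops from 21 to 5 m³/s between t = 11:00 and t = 15:00 (Δt = 4 h).
k = −Δt / ln(Q₂/Q₁) = −4 / ln(5/21) = 2.79 h.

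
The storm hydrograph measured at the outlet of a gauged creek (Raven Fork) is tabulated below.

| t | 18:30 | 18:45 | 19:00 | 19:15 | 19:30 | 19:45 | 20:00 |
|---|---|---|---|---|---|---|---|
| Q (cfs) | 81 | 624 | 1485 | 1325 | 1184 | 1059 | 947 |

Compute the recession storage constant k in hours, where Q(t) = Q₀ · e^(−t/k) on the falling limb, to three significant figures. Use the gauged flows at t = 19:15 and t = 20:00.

On the falling limb, Q drops from 1325 to 947 cfs between t = 19:15 and t = 20:00 (Δt = 0.75 h).
k = −Δt / ln(Q₂/Q₁) = −0.75 / ln(947/1325) = 2.23 h.

k ≈ 2.23 h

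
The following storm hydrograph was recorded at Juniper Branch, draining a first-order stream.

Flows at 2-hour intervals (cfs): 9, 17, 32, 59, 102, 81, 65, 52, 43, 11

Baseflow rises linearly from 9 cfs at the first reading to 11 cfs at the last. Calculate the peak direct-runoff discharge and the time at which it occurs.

Subtracting baseflow gives direct-runoff ordinates: 0.00, 7.78, 22.56, 49.33, 92.11, 70.89, 54.67, 41.44, 32.22, 0.00 cfs.
The maximum is 92.11 cfs, occurring at the reading for t = 8 h.

Q_p = 92.11 cfs at t = 8 h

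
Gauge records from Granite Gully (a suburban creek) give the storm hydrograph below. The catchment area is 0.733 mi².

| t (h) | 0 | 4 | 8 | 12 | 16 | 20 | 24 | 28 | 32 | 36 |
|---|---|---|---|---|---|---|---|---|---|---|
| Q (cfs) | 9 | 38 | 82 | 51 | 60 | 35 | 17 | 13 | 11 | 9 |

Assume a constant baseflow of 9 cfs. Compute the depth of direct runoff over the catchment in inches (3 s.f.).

Direct runoff: 0.0, 29.0, 73.0, 42.0, 51.0, 26.0, 8.0, 4.0, 2.0, 0.0 cfs; ΣQ_DR = 235.0 cfs.
V = ΣQ_DR · Δt = 235.0 × 14400 s = 3.384 × 10^6 ft³.
Over A = 0.733 mi², depth = V / A = 1.99 in.

d ≈ 1.99 in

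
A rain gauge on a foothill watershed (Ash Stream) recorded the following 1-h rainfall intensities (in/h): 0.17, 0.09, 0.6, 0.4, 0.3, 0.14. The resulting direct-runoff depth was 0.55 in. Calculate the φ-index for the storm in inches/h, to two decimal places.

Only the 3 blocks with intensity above φ contribute runoff: 0.6, 0.4, 0.3 in/h.
Σ(I−φ)·Δt = d  ⇒  (0.6+0.4+0.3 − 3φ)·1 = 0.55
φ = (1.300 − 0.55/1) / 3 = 0.25 in/h.

φ ≈ 0.25 in/h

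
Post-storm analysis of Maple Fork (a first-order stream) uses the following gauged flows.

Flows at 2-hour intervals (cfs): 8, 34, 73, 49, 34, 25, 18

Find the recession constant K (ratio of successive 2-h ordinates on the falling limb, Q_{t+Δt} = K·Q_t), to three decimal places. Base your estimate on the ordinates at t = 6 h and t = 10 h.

Using the recession-limb readings at t = 6 h and t = 10 h: Q falls from 49 to 25 cfs over 2 intervals.
K = (Q₂/Q₁)^(1/2) = (25/49)^(1/2) = 0.714.

K ≈ 0.714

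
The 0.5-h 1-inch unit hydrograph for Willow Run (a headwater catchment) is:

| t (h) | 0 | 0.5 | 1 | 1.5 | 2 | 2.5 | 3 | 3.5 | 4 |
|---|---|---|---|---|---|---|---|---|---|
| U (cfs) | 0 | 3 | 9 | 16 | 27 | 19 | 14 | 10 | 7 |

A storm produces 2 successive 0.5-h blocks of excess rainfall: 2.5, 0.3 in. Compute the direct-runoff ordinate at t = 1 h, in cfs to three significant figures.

By discrete convolution, Q_j = Σ (P_i / 1 in) · U_{j−i}.
At t = 1 h (j=2): Q = (2.5/1)·9 + (0.3/1)·3 = 23.4 cfs.

Q ≈ 23.4 cfs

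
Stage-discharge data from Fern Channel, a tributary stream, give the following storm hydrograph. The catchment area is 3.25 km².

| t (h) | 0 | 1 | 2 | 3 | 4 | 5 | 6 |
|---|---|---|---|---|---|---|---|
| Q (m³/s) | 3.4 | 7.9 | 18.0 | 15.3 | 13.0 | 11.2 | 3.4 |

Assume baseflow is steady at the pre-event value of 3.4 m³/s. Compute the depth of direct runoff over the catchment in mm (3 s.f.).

d ≈ 53.6 mm

Direct runoff: 0.0, 4.5, 14.6, 11.9, 9.6, 7.8, 0.0 m³/s; ΣQ_DR = 48.40 m³/s.
V = ΣQ_DR · Δt = 48.40 × 3600 s = 1.742 × 10^5 m³.
Over A = 3.25 km², depth = V / A = 53.6 mm.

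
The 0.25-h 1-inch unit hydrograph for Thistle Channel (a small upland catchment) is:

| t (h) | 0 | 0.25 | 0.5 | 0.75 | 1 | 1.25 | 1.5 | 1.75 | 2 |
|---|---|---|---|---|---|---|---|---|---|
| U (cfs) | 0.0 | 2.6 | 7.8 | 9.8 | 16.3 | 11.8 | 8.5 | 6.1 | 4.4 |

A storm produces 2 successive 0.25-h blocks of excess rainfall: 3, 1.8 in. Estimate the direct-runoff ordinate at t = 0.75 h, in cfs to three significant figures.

By discrete convolution, Q_j = Σ (P_i / 1 in) · U_{j−i}.
At t = 0.75 h (j=3): Q = (3/1)·9.8 + (1.8/1)·7.8 = 43.4 cfs.

Q ≈ 43.4 cfs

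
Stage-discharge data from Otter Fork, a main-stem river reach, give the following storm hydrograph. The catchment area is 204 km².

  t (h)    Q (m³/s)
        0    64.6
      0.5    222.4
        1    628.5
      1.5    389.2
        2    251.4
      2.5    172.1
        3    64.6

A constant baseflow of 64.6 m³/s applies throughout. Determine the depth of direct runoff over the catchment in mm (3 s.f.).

Direct runoff: 0.0, 157.8, 563.9, 324.6, 186.8, 107.5, 0.0 m³/s; ΣQ_DR = 1341 m³/s.
V = ΣQ_DR · Δt = 1341 × 1800 s = 2.413 × 10^6 m³.
Over A = 204 km², depth = V / A = 11.8 mm.

d ≈ 11.8 mm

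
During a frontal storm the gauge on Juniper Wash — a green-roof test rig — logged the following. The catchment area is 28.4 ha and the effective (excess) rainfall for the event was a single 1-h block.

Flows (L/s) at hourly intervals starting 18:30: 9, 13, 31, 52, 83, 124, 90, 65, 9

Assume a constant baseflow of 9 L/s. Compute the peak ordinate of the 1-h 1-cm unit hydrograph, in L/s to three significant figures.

U_p ≈ 230 L/s

Direct runoff: 0.0, 4.0, 22.0, 43.0, 74.0, 115.0, 81.0, 56.0, 0.0 L/s; ΣQ_DR = 395.0 L/s, peak = 115.0 L/s.
Runoff depth d = ΣQ_DR·Δt / A = 395.0 × 3600 / (28.4 ha) = 5.007 mm.
The 1-cm UH is the DRH scaled by (10 mm)/d, so U_p = 115.0 × 10/5.007 = 230 L/s.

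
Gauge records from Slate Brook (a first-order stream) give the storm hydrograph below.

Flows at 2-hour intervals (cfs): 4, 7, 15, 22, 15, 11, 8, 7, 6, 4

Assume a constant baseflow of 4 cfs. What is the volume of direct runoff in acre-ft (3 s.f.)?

Direct-runoff ordinates (Q − Q_b): 0.0, 3.0, 11.0, 18.0, 11.0, 7.0, 4.0, 3.0, 2.0, 0.0 cfs.
ΣQ_DR = 59.00 cfs.
With Δt = 2 h = 7200 s, V = ΣQ_DR · Δt = 59.00 × 7200 = 4.25 × 10^5 ft³ = 9.75 acre-ft.

V ≈ 9.75 acre-ft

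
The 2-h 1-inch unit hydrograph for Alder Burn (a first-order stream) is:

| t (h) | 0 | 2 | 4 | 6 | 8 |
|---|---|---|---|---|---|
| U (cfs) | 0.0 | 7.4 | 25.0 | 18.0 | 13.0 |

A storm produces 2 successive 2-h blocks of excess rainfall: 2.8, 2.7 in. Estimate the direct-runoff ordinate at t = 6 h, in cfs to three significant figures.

By discrete convolution, Q_j = Σ (P_i / 1 in) · U_{j−i}.
At t = 6 h (j=3): Q = (2.8/1)·18.0 + (2.7/1)·25.0 = 118 cfs.

Q ≈ 118 cfs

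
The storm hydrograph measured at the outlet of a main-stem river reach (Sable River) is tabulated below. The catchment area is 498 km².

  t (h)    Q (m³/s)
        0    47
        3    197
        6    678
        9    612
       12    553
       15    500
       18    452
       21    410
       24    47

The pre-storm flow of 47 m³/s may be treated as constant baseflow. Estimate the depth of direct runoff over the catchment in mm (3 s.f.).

d ≈ 66.6 mm

Direct runoff: 0.0, 150.0, 631.0, 565.0, 506.0, 453.0, 405.0, 363.0, 0.0 m³/s; ΣQ_DR = 3073 m³/s.
V = ΣQ_DR · Δt = 3073 × 10800 s = 3.319 × 10^7 m³.
Over A = 498 km², depth = V / A = 66.6 mm.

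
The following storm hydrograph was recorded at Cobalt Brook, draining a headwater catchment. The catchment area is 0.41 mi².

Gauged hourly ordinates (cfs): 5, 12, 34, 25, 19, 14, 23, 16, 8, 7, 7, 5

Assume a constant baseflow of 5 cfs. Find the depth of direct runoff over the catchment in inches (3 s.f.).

d ≈ 0.435 in

Direct runoff: 0.0, 7.0, 29.0, 20.0, 14.0, 9.0, 18.0, 11.0, 3.0, 2.0, 2.0, 0.0 cfs; ΣQ_DR = 115.0 cfs.
V = ΣQ_DR · Δt = 115.0 × 3600 s = 4.140 × 10^5 ft³.
Over A = 0.41 mi², depth = V / A = 0.435 in.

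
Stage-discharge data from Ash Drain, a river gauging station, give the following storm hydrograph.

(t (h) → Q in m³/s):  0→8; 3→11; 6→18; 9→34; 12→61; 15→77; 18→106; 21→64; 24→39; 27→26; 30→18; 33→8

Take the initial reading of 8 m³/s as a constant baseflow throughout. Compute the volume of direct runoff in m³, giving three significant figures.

V ≈ 4.04 × 10^6 m³

Direct-runoff ordinates (Q − Q_b): 0.0, 3.0, 10.0, 26.0, 53.0, 69.0, 98.0, 56.0, 31.0, 18.0, 10.0, 0.0 m³/s.
ΣQ_DR = 374.0 m³/s.
With Δt = 3 h = 10800 s, V = ΣQ_DR · Δt = 374.0 × 10800 = 4.04 × 10^6 m³.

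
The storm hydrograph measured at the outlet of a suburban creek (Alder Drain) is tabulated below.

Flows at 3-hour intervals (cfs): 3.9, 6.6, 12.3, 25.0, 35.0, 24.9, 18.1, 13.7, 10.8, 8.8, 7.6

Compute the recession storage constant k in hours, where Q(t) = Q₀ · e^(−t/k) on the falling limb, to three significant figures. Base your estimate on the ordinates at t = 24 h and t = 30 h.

On the falling limb, Q drops from 10.8 to 7.6 cfs between t = 24 h and t = 30 h (Δt = 6 h).
k = −Δt / ln(Q₂/Q₁) = −6 / ln(7.6/10.8) = 17.1 h.

k ≈ 17.1 h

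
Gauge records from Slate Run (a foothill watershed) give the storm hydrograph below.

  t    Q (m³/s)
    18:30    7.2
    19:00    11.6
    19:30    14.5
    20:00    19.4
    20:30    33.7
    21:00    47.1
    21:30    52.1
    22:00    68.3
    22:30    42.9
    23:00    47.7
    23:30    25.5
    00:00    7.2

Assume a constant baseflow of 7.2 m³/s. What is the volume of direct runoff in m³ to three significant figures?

Direct-runoff ordinates (Q − Q_b): 0.0, 4.4, 7.3, 12.2, 26.5, 39.9, 44.9, 61.1, 35.7, 40.5, 18.3, 0.0 m³/s.
ΣQ_DR = 290.8 m³/s.
With Δt = 0.5 h = 1800 s, V = ΣQ_DR · Δt = 290.8 × 1800 = 5.23 × 10^5 m³.

V ≈ 5.23 × 10^5 m³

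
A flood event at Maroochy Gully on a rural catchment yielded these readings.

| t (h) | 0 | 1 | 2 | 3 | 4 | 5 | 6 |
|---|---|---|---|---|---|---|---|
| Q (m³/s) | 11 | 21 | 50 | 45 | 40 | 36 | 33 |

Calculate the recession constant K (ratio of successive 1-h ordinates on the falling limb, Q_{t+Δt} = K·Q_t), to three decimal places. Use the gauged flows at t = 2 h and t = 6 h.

Using the recession-limb readings at t = 2 h and t = 6 h: Q falls from 50 to 33 m³/s over 4 intervals.
K = (Q₂/Q₁)^(1/4) = (33/50)^(1/4) = 0.901.

K ≈ 0.901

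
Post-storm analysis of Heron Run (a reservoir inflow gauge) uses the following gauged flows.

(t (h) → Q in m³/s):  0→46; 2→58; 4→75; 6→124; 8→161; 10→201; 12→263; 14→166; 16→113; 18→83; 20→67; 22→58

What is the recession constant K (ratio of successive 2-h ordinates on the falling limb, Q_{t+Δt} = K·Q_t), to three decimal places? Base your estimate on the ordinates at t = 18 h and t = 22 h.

K ≈ 0.836

Using the recession-limb readings at t = 18 h and t = 22 h: Q falls from 83 to 58 m³/s over 2 intervals.
K = (Q₂/Q₁)^(1/2) = (58/83)^(1/2) = 0.836.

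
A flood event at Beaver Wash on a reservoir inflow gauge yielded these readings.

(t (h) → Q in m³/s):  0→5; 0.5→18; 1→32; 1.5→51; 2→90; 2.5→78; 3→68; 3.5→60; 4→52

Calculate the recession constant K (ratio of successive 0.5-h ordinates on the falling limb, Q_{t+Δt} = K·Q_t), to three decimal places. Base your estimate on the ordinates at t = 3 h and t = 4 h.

Using the recession-limb readings at t = 3 h and t = 4 h: Q falls from 68 to 52 m³/s over 2 intervals.
K = (Q₂/Q₁)^(1/2) = (52/68)^(1/2) = 0.874.

K ≈ 0.874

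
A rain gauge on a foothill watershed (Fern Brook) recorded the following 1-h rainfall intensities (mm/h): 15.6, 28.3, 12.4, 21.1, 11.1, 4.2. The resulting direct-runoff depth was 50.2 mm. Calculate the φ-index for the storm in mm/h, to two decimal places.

Only the 5 blocks with intensity above φ contribute runoff: 15.6, 28.3, 12.4, 21.1, 11.1 mm/h.
Σ(I−φ)·Δt = d  ⇒  (15.6+28.3+12.4+21.1+11.1 − 5φ)·1 = 50.2
φ = (88.50 − 50.2/1) / 5 = 7.66 mm/h.

φ ≈ 7.66 mm/h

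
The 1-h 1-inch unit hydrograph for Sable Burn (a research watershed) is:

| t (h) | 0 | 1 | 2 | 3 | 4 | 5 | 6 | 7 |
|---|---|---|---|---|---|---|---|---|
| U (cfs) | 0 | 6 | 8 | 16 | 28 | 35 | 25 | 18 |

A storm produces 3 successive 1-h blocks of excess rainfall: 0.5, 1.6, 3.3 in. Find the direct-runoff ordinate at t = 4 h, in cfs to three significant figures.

Q ≈ 66.0 cfs

By discrete convolution, Q_j = Σ (P_i / 1 in) · U_{j−i}.
At t = 4 h (j=4): Q = (0.5/1)·28 + (1.6/1)·16 + (3.3/1)·8 = 66.0 cfs.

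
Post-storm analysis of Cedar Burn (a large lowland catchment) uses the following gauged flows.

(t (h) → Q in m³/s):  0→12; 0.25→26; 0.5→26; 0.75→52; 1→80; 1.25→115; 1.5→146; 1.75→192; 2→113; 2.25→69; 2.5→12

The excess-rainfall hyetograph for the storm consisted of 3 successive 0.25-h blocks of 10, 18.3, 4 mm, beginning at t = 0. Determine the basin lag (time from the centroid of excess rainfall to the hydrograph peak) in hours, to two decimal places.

Centroid of excess rainfall: t_c = Σ P_i·t̄_i / ΣP_i = 0.3286 h (block centres at 0.125, 0.375, 0.625 h).
Hydrograph peak occurs at t = 1.75 h, so basin lag t_L = 1.75 − 0.3286 = 1.42 h.

t_L ≈ 1.42 h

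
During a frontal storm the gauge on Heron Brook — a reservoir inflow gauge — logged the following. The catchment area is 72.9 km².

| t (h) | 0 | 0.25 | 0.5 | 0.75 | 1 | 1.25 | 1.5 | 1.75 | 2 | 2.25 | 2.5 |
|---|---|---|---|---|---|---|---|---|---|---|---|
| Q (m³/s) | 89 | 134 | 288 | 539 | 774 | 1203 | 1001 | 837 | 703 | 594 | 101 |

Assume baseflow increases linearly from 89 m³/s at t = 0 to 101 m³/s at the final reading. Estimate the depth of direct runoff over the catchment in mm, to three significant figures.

d ≈ 64.4 mm

Direct runoff: 0.00, 43.80, 196.60, 446.40, 680.20, 1108.00, 904.80, 739.60, 604.40, 494.20, 0.00 m³/s; ΣQ_DR = 5218 m³/s.
V = ΣQ_DR · Δt = 5218 × 900 s = 4.696 × 10^6 m³.
Over A = 72.9 km², depth = V / A = 64.4 mm.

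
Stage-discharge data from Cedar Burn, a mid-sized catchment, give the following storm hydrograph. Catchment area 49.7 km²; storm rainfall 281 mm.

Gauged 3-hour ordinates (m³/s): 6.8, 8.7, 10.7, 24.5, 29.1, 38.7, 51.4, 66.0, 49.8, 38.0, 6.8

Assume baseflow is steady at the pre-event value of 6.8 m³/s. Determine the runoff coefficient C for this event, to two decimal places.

ΣQ_DR = 255.7 m³/s; V = ΣQ_DR·Δt = 2.762 × 10^6 m³.
Runoff depth d = V / A = 55.56 mm.
C = d / P = 55.56 / 281 = 0.20.

C ≈ 0.20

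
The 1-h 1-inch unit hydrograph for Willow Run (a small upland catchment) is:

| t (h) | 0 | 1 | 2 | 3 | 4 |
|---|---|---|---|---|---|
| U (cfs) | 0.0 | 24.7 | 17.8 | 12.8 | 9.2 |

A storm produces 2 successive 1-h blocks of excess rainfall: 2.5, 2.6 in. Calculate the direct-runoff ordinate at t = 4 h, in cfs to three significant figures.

By discrete convolution, Q_j = Σ (P_i / 1 in) · U_{j−i}.
At t = 4 h (j=4): Q = (2.5/1)·9.2 + (2.6/1)·12.8 = 56.3 cfs.

Q ≈ 56.3 cfs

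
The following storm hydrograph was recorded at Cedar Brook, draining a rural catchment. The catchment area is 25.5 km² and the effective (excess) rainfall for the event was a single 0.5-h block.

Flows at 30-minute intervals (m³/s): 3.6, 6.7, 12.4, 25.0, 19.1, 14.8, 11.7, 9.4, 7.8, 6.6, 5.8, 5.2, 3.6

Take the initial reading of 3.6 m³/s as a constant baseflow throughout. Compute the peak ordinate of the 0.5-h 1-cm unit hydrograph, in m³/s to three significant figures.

Direct runoff: 0.0, 3.1, 8.8, 21.4, 15.5, 11.2, 8.1, 5.8, 4.2, 3.0, 2.2, 1.6, 0.0 m³/s; ΣQ_DR = 84.90 m³/s, peak = 21.4 m³/s.
Runoff depth d = ΣQ_DR·Δt / A = 84.90 × 1800 / (25.5 km²) = 5.993 mm.
The 1-cm UH is the DRH scaled by (10 mm)/d, so U_p = 21.4 × 10/5.993 = 35.7 m³/s.

U_p ≈ 35.7 m³/s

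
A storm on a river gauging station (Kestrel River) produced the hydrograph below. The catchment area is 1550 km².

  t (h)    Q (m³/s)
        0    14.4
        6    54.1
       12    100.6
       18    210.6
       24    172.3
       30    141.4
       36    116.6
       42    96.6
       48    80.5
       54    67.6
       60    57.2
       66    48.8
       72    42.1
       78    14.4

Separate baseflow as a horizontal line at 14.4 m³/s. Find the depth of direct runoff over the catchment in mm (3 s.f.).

d ≈ 14.2 mm

Direct runoff: 0.0, 39.7, 86.2, 196.2, 157.9, 127.0, 102.2, 82.2, 66.1, 53.2, 42.8, 34.4, 27.7, 0.0 m³/s; ΣQ_DR = 1016 m³/s.
V = ΣQ_DR · Δt = 1016 × 21600 s = 2.194 × 10^7 m³.
Over A = 1550 km², depth = V / A = 14.2 mm.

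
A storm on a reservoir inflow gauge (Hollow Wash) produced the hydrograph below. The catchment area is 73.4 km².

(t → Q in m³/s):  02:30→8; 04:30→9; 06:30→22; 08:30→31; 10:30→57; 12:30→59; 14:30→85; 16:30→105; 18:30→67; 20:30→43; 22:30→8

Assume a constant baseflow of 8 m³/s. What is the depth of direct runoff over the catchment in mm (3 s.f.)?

Direct runoff: 0.0, 1.0, 14.0, 23.0, 49.0, 51.0, 77.0, 97.0, 59.0, 35.0, 0.0 m³/s; ΣQ_DR = 406.0 m³/s.
V = ΣQ_DR · Δt = 406.0 × 7200 s = 2.923 × 10^6 m³.
Over A = 73.4 km², depth = V / A = 39.8 mm.

d ≈ 39.8 mm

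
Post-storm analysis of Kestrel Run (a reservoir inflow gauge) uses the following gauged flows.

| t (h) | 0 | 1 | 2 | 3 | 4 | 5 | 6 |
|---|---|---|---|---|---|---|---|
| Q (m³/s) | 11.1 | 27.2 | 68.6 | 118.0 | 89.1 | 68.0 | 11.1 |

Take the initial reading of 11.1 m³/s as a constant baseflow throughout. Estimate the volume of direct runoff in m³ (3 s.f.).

V ≈ 1.14 × 10^6 m³

Direct-runoff ordinates (Q − Q_b): 0.0, 16.1, 57.5, 106.9, 78.0, 56.9, 0.0 m³/s.
ΣQ_DR = 315.4 m³/s.
With Δt = 1 h = 3600 s, V = ΣQ_DR · Δt = 315.4 × 3600 = 1.14 × 10^6 m³.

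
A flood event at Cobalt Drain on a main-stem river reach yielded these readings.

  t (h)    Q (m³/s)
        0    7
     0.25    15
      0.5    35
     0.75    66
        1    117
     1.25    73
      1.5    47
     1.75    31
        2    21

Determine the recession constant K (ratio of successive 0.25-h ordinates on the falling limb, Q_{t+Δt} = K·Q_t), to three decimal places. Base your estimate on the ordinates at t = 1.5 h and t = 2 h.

Using the recession-limb readings at t = 1.5 h and t = 2 h: Q falls from 47 to 21 m³/s over 2 intervals.
K = (Q₂/Q₁)^(1/2) = (21/47)^(1/2) = 0.668.

K ≈ 0.668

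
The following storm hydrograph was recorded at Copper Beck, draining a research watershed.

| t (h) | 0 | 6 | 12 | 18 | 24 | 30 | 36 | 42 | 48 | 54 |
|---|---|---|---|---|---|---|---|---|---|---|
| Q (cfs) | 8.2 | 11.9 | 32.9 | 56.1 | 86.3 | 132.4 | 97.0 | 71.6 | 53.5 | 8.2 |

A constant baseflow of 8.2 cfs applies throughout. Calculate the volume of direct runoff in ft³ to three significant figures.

Direct-runoff ordinates (Q − Q_b): 0.0, 3.7, 24.7, 47.9, 78.1, 124.2, 88.8, 63.4, 45.3, 0.0 cfs.
ΣQ_DR = 476.1 cfs.
With Δt = 6 h = 21600 s, V = ΣQ_DR · Δt = 476.1 × 21600 = 1.03 × 10^7 ft³.

V ≈ 1.03 × 10^7 ft³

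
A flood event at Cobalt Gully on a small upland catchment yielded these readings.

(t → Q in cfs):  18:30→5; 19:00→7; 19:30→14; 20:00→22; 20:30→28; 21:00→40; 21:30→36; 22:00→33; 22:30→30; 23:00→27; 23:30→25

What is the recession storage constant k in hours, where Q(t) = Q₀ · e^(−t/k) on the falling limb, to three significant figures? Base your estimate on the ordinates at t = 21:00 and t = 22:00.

On the falling limb, Q drops from 40 to 33 cfs between t = 21:00 and t = 22:00 (Δt = 1 h).
k = −Δt / ln(Q₂/Q₁) = −1 / ln(33/40) = 5.20 h.

k ≈ 5.20 h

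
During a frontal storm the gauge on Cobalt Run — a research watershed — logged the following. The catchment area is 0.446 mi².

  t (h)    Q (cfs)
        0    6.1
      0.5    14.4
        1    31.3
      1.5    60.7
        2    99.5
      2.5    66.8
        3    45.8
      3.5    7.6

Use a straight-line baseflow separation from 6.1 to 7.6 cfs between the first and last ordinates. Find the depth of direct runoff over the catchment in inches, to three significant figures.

Direct runoff: 0.00, 8.09, 24.77, 53.96, 92.54, 59.63, 38.41, 0.00 cfs; ΣQ_DR = 277.4 cfs.
V = ΣQ_DR · Δt = 277.4 × 1800 s = 4.993 × 10^5 ft³.
Over A = 0.446 mi², depth = V / A = 0.482 in.

d ≈ 0.482 in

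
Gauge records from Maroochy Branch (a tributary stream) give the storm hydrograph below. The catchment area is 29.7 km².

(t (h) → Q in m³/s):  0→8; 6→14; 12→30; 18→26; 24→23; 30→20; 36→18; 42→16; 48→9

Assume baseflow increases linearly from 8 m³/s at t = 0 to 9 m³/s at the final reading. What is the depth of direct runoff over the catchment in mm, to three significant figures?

d ≈ 63.6 mm

Direct runoff: 0.00, 5.88, 21.75, 17.62, 14.50, 11.38, 9.25, 7.12, 0.00 m³/s; ΣQ_DR = 87.50 m³/s.
V = ΣQ_DR · Δt = 87.50 × 21600 s = 1.890 × 10^6 m³.
Over A = 29.7 km², depth = V / A = 63.6 mm.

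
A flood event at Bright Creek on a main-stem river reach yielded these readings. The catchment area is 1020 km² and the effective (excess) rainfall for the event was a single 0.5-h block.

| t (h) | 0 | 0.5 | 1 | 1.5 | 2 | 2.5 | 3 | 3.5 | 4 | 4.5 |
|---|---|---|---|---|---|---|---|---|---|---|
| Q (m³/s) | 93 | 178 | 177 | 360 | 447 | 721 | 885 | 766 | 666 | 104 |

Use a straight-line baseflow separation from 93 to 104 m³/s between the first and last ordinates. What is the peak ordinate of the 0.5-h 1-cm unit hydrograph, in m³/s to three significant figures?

U_p ≈ 1300 m³/s

Direct runoff: 0.00, 83.78, 81.56, 263.33, 349.11, 621.89, 784.67, 664.44, 563.22, 0.00 m³/s; ΣQ_DR = 3412 m³/s, peak = 784.67 m³/s.
Runoff depth d = ΣQ_DR·Δt / A = 3412 × 1800 / (1020 km²) = 6.021 mm.
The 1-cm UH is the DRH scaled by (10 mm)/d, so U_p = 784.67 × 10/6.021 = 1300 m³/s.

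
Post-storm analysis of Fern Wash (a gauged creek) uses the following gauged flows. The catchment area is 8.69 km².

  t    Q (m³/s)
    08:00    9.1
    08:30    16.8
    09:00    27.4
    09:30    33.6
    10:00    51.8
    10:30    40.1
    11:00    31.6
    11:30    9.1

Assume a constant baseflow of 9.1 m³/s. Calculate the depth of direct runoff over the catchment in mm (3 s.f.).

Direct runoff: 0.0, 7.7, 18.3, 24.5, 42.7, 31.0, 22.5, 0.0 m³/s; ΣQ_DR = 146.7 m³/s.
V = ΣQ_DR · Δt = 146.7 × 1800 s = 2.641 × 10^5 m³.
Over A = 8.69 km², depth = V / A = 30.4 mm.

d ≈ 30.4 mm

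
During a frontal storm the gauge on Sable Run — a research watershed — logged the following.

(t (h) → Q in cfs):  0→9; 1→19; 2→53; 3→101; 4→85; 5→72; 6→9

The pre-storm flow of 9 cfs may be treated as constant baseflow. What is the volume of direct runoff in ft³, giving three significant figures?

Direct-runoff ordinates (Q − Q_b): 0.0, 10.0, 44.0, 92.0, 76.0, 63.0, 0.0 cfs.
ΣQ_DR = 285.0 cfs.
With Δt = 1 h = 3600 s, V = ΣQ_DR · Δt = 285.0 × 3600 = 1.03 × 10^6 ft³.

V ≈ 1.03 × 10^6 ft³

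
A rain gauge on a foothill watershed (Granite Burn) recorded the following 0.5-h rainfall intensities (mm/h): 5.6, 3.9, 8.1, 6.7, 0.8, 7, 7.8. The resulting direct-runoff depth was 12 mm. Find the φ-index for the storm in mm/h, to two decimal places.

Only the 6 blocks with intensity above φ contribute runoff: 5.6, 3.9, 8.1, 6.7, 7, 7.8 mm/h.
Σ(I−φ)·Δt = d  ⇒  (5.6+3.9+8.1+6.7+7+7.8 − 6φ)·0.5 = 12
φ = (39.10 − 12/0.5) / 6 = 2.52 mm/h.

φ ≈ 2.52 mm/h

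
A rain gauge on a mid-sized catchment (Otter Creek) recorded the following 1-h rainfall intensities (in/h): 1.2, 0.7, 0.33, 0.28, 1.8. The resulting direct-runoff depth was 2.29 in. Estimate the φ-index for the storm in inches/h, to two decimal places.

φ ≈ 0.47 in/h

Only the 3 blocks with intensity above φ contribute runoff: 1.2, 0.7, 1.8 in/h.
Σ(I−φ)·Δt = d  ⇒  (1.2+0.7+1.8 − 3φ)·1 = 2.29
φ = (3.700 − 2.29/1) / 3 = 0.47 in/h.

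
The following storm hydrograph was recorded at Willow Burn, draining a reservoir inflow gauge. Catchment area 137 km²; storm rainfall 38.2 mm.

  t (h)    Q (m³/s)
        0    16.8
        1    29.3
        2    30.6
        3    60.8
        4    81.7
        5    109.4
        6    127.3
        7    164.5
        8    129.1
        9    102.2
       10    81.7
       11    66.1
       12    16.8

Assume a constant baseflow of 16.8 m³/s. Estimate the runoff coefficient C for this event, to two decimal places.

C ≈ 0.55

ΣQ_DR = 797.9 m³/s; V = ΣQ_DR·Δt = 2.872 × 10^6 m³.
Runoff depth d = V / A = 20.97 mm.
C = d / P = 20.97 / 38.2 = 0.55.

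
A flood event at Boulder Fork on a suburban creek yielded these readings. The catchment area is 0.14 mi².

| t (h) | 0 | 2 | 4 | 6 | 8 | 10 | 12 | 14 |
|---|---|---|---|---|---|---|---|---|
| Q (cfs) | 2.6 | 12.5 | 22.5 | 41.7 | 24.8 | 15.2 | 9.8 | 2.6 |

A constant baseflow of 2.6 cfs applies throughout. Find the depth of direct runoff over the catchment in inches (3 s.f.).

d ≈ 2.45 in

Direct runoff: 0.0, 9.9, 19.9, 39.1, 22.2, 12.6, 7.2, 0.0 cfs; ΣQ_DR = 110.9 cfs.
V = ΣQ_DR · Δt = 110.9 × 7200 s = 7.985 × 10^5 ft³.
Over A = 0.14 mi², depth = V / A = 2.45 in.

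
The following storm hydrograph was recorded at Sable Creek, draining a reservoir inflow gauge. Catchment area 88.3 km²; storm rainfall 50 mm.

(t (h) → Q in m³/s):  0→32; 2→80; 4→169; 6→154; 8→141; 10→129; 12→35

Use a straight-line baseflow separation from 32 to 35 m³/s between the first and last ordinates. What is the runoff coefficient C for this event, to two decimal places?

C ≈ 0.82

ΣQ_DR = 505.5 m³/s; V = ΣQ_DR·Δt = 3.640 × 10^6 m³.
Runoff depth d = V / A = 41.22 mm.
C = d / P = 41.22 / 50 = 0.82.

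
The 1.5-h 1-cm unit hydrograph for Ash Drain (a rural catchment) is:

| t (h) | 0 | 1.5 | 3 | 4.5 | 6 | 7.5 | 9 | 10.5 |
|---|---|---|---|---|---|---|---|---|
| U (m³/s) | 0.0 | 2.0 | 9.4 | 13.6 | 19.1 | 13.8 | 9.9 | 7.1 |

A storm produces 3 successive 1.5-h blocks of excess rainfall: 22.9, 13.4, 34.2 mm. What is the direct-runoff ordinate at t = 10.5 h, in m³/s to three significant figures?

By discrete convolution, Q_j = Σ (P_i / 10 mm) · U_{j−i}.
At t = 10.5 h (j=7): Q = (22.9/10)·7.1 + (13.4/10)·9.9 + (34.2/10)·13.8 = 76.7 m³/s.

Q ≈ 76.7 m³/s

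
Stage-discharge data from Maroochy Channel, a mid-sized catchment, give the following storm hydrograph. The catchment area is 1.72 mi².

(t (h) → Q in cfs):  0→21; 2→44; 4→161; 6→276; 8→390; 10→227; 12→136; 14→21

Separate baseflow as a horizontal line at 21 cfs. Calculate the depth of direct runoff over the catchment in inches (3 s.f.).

Direct runoff: 0.0, 23.0, 140.0, 255.0, 369.0, 206.0, 115.0, 0.0 cfs; ΣQ_DR = 1108 cfs.
V = ΣQ_DR · Δt = 1108 × 7200 s = 7.978 × 10^6 ft³.
Over A = 1.72 mi², depth = V / A = 2.00 in.

d ≈ 2.00 in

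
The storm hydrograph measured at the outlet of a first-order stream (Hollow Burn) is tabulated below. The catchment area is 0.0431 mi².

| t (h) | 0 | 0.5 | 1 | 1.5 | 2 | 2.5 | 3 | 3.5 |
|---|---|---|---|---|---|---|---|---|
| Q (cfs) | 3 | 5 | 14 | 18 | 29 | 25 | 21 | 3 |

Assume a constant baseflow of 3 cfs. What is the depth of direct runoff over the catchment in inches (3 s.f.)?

Direct runoff: 0.0, 2.0, 11.0, 15.0, 26.0, 22.0, 18.0, 0.0 cfs; ΣQ_DR = 94.00 cfs.
V = ΣQ_DR · Δt = 94.00 × 1800 s = 1.692 × 10^5 ft³.
Over A = 0.0431 mi², depth = V / A = 1.69 in.

d ≈ 1.69 in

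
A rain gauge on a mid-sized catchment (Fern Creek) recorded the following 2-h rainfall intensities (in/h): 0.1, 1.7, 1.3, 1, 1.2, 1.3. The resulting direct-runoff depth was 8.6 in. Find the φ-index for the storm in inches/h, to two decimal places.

Only the 5 blocks with intensity above φ contribute runoff: 1.7, 1.3, 1, 1.2, 1.3 in/h.
Σ(I−φ)·Δt = d  ⇒  (1.7+1.3+1+1.2+1.3 − 5φ)·2 = 8.6
φ = (6.500 − 8.6/2) / 5 = 0.44 in/h.

φ ≈ 0.44 in/h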